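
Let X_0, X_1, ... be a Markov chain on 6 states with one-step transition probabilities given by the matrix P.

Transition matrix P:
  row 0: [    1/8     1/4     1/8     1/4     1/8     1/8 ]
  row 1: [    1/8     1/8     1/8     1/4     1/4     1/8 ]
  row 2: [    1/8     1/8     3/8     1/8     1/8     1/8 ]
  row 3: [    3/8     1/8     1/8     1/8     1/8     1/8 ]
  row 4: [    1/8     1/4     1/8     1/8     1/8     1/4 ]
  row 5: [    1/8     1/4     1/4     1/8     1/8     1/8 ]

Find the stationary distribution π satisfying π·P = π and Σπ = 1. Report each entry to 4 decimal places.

π = [0.1672, 0.1823, 0.1906, 0.1687, 0.1478, 0.1435]

Balance equations π_j = Σ_i π_i·P[i][j]:
  π_0 = 1/8·π_0 + 1/8·π_1 + 1/8·π_2 + 3/8·π_3 + 1/8·π_4 + 1/8·π_5
  π_1 = 1/4·π_0 + 1/8·π_1 + 1/8·π_2 + 1/8·π_3 + 1/4·π_4 + 1/4·π_5
  π_2 = 1/8·π_0 + 1/8·π_1 + 3/8·π_2 + 1/8·π_3 + 1/8·π_4 + 1/4·π_5
  π_3 = 1/4·π_0 + 1/4·π_1 + 1/8·π_2 + 1/8·π_3 + 1/8·π_4 + 1/8·π_5
  π_4 = 1/8·π_0 + 1/4·π_1 + 1/8·π_2 + 1/8·π_3 + 1/8·π_4 + 1/8·π_5
  normalize: π_0 + π_1 + π_2 + π_3 + π_4 + π_5 = 1
Solving the linear system gives exactly π = [2596/15529, 2831/15529, 5919/31058, 5239/31058, 2295/15529, 2228/15529].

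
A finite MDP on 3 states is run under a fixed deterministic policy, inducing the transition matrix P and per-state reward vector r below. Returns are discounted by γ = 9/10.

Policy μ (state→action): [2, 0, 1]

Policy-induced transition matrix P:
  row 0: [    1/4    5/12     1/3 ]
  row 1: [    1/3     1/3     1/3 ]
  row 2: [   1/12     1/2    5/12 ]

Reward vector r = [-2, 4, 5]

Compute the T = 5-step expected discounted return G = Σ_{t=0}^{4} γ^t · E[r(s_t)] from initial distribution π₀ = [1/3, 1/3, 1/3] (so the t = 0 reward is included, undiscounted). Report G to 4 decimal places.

t=0: π = [0.3333, 0.3333, 0.3333], E[r] = 2.3333, γ^t·E[r] = 2.333333, running G = 2.333333
t=1: π = [0.2222, 0.4167, 0.3611], E[r] = 3.0278, γ^t·E[r] = 2.725000, running G = 5.058333
t=2: π = [0.2245, 0.4120, 0.3634], E[r] = 3.0162, γ^t·E[r] = 2.443125, running G = 7.501458
t=3: π = [0.2238, 0.4126, 0.3636], E[r] = 3.0210, γ^t·E[r] = 2.202328, running G = 9.703786
t=4: π = [0.2238, 0.4126, 0.3636], E[r] = 3.0209, γ^t·E[r] = 1.982043, running G = 11.685829

G = 11.6858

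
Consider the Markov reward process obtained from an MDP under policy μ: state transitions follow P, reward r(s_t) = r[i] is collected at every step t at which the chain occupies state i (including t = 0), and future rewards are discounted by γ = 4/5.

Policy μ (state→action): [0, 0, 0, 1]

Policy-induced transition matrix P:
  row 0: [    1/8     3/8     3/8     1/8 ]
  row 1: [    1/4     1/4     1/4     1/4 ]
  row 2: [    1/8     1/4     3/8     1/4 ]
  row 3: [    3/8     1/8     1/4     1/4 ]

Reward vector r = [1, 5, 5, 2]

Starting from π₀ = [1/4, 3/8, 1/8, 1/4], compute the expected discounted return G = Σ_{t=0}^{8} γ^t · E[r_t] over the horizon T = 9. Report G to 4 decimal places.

t=0: π = [0.2500, 0.3750, 0.1250, 0.2500], E[r] = 3.2500, γ^t·E[r] = 3.250000, running G = 3.250000
t=1: π = [0.2344, 0.2500, 0.2969, 0.2188], E[r] = 3.4063, γ^t·E[r] = 2.725000, running G = 5.975000
t=2: π = [0.2109, 0.2520, 0.3164, 0.2207], E[r] = 3.4941, γ^t·E[r] = 2.236250, running G = 8.211250
t=3: π = [0.2117, 0.2488, 0.3159, 0.2236], E[r] = 3.4824, γ^t·E[r] = 1.783000, running G = 9.994250
t=4: π = [0.2120, 0.2485, 0.3159, 0.2235], E[r] = 3.4814, γ^t·E[r] = 1.425963, running G = 11.420213
t=5: π = [0.2119, 0.2486, 0.3160, 0.2235], E[r] = 3.4817, γ^t·E[r] = 1.140886, running G = 12.561099
t=6: π = [0.2119, 0.2486, 0.3160, 0.2235], E[r] = 3.4817, γ^t·E[r] = 0.912707, running G = 13.473806
t=7: π = [0.2119, 0.2486, 0.3160, 0.2235], E[r] = 3.4817, γ^t·E[r] = 0.730164, running G = 14.203970
t=8: π = [0.2119, 0.2486, 0.3160, 0.2235], E[r] = 3.4817, γ^t·E[r] = 0.584132, running G = 14.788102

G = 14.7881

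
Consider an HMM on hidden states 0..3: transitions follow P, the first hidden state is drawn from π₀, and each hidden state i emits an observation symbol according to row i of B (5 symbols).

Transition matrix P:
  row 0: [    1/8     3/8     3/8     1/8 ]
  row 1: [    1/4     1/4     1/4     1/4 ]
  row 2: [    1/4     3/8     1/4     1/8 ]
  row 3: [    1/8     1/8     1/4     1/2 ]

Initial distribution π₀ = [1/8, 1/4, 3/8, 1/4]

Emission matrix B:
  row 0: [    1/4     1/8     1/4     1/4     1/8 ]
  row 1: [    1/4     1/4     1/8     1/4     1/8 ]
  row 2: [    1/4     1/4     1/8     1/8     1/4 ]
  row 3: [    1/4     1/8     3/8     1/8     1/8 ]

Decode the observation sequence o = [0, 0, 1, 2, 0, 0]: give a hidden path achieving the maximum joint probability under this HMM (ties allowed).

t=0: δ = [3.125e-02, 6.250e-02, 9.375e-02, 6.250e-02]  (obs o_0=0)
t=1: δ = [5.859e-03, 8.789e-03, 5.859e-03, 7.812e-03]  ψ = [2, 2, 2, 3]  (obs o_1=0)
t=2: δ = [2.747e-04, 5.493e-04, 5.493e-04, 4.883e-04]  ψ = [1, 0, 0, 3]  (obs o_2=1)
t=3: δ = [3.433e-05, 2.575e-05, 1.717e-05, 9.155e-05]  ψ = [1, 2, 1, 3]  (obs o_3=2)
t=4: δ = [2.861e-06, 3.219e-06, 5.722e-06, 1.144e-05]  ψ = [3, 0, 3, 3]  (obs o_4=0)
t=5: δ = [3.576e-07, 5.364e-07, 7.153e-07, 1.431e-06]  ψ = [2, 2, 3, 3]  (obs o_5=0)
backtrack: best end state = 3; path = [3, 3, 3, 3, 3, 3]

path = [3, 3, 3, 3, 3, 3]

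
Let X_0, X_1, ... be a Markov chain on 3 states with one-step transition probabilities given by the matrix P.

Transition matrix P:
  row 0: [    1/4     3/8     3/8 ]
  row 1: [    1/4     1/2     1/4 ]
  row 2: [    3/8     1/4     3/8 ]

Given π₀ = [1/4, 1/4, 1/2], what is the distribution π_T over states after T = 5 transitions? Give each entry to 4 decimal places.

t=0: π = [0.2500, 0.2500, 0.5000]
t=1: π = [0.3125, 0.3438, 0.3438]
t=2: π = [0.2930, 0.3750, 0.3320]
t=3: π = [0.2915, 0.3804, 0.3281]
t=4: π = [0.2910, 0.3815, 0.3275]
t=5: π = [0.2909, 0.3818, 0.3273]

π = [0.2909, 0.3818, 0.3273]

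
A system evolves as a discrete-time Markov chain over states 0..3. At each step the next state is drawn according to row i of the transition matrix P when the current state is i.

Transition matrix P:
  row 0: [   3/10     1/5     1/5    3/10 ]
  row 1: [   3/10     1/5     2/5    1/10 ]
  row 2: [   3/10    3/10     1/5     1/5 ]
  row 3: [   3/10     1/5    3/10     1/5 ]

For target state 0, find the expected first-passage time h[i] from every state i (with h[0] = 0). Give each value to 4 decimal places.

h = [0.0000, 3.3333, 3.3333, 3.3333]

First-step conditioning: h[0] = 0; for i ≠ 0, h[i] = 1 + Σ_k P[i][k]·h[k].
  h[1] = 1 + 1/5·h[1] + 2/5·h[2] + 1/10·h[3]
  h[2] = 1 + 3/10·h[1] + 1/5·h[2] + 1/5·h[3]
  h[3] = 1 + 1/5·h[1] + 3/10·h[2] + 1/5·h[3]
Solving the 3×3 linear system over states ≠ 0 gives exactly h = [0, 10/3, 10/3, 10/3] (h[0] = 0 is the target).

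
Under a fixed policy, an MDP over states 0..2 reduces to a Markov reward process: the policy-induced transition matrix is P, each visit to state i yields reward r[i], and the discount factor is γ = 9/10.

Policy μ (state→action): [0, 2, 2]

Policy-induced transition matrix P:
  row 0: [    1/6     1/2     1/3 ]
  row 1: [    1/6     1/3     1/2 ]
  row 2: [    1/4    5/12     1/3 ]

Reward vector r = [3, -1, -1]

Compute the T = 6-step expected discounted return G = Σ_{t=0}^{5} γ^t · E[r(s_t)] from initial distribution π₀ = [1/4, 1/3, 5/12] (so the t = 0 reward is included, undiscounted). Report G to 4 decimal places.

t=0: π = [0.2500, 0.3333, 0.4167], E[r] = 0.0000, γ^t·E[r] = 0.000000, running G = 0.000000
t=1: π = [0.2014, 0.4097, 0.3889], E[r] = -0.1944, γ^t·E[r] = -0.175000, running G = -0.175000
t=2: π = [0.1991, 0.3993, 0.4016], E[r] = -0.2037, γ^t·E[r] = -0.165000, running G = -0.340000
t=3: π = [0.2001, 0.4000, 0.3999], E[r] = -0.1995, γ^t·E[r] = -0.145406, running G = -0.485406
t=4: π = [0.2000, 0.4000, 0.4000], E[r] = -0.2000, γ^t·E[r] = -0.131245, running G = -0.616652
t=5: π = [0.2000, 0.4000, 0.4000], E[r] = -0.2000, γ^t·E[r] = -0.118099, running G = -0.734750

G = -0.7348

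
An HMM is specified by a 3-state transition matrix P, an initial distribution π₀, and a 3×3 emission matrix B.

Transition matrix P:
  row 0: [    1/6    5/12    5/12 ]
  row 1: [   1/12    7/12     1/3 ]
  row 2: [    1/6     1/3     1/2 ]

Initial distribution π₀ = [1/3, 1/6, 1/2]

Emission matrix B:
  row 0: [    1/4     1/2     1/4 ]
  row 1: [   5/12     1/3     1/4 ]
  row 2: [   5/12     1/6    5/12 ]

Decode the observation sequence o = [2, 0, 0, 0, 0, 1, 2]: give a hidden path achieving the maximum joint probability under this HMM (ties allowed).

t=0: δ = [8.333e-02, 4.167e-02, 2.083e-01]  (obs o_0=2)
t=1: δ = [8.681e-03, 2.894e-02, 4.340e-02]  ψ = [2, 2, 2]  (obs o_1=0)
t=2: δ = [1.808e-03, 7.033e-03, 9.042e-03]  ψ = [2, 1, 2]  (obs o_2=0)
t=3: δ = [3.768e-04, 1.709e-03, 1.884e-03]  ψ = [2, 1, 2]  (obs o_3=0)
t=4: δ = [7.849e-05, 4.155e-04, 3.925e-04]  ψ = [2, 1, 2]  (obs o_4=0)
t=5: δ = [3.270e-05, 8.079e-05, 3.270e-05]  ψ = [2, 1, 2]  (obs o_5=1)
t=6: δ = [1.683e-06, 1.178e-05, 1.122e-05]  ψ = [1, 1, 1]  (obs o_6=2)
backtrack: best end state = 1; path = [2, 1, 1, 1, 1, 1, 1]

path = [2, 1, 1, 1, 1, 1, 1]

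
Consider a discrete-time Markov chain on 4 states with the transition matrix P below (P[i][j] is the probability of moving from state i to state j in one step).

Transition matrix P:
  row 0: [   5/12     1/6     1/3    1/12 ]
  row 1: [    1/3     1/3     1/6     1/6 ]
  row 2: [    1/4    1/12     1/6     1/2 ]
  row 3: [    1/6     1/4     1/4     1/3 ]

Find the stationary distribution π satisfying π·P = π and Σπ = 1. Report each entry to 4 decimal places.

Balance equations π_j = Σ_i π_i·P[i][j]:
  π_0 = 5/12·π_0 + 1/3·π_1 + 1/4·π_2 + 1/6·π_3
  π_1 = 1/6·π_0 + 1/3·π_1 + 1/12·π_2 + 1/4·π_3
  π_2 = 1/3·π_0 + 1/6·π_1 + 1/6·π_2 + 1/4·π_3
  normalize: π_0 + π_1 + π_2 + π_3 = 1
Solving the linear system gives exactly π = [42/143, 29/143, 34/143, 38/143].

π = [0.2937, 0.2028, 0.2378, 0.2657]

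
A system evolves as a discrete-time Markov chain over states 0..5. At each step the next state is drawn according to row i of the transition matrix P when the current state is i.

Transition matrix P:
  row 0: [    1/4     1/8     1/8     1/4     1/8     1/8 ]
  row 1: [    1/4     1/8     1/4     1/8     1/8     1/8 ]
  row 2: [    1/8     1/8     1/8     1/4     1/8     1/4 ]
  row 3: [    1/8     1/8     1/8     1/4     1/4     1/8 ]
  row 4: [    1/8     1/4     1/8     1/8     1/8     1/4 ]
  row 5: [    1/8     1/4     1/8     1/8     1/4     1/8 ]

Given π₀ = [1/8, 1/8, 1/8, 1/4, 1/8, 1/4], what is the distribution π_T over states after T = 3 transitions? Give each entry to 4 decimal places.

t=0: π = [0.1250, 0.1250, 0.1250, 0.2500, 0.1250, 0.2500]
t=1: π = [0.1563, 0.1719, 0.1406, 0.1875, 0.1875, 0.1563]
t=2: π = [0.1660, 0.1680, 0.1465, 0.1855, 0.1680, 0.1660]
t=3: π = [0.1667, 0.1667, 0.1460, 0.1873, 0.1689, 0.1643]

π = [0.1667, 0.1667, 0.1460, 0.1873, 0.1689, 0.1643]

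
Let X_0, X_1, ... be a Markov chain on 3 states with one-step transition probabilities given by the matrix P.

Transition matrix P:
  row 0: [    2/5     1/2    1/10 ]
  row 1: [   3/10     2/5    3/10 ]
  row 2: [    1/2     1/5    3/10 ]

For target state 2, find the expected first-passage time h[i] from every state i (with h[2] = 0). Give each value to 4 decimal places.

First-step conditioning: h[2] = 0; for i ≠ 2, h[i] = 1 + Σ_k P[i][k]·h[k].
  h[0] = 1 + 2/5·h[0] + 1/2·h[1]
  h[1] = 1 + 3/10·h[0] + 2/5·h[1]
Solving the 2×2 linear system over states ≠ 2 gives exactly h = [110/21, 30/7, 0] (h[2] = 0 is the target).

h = [5.2381, 4.2857, 0.0000]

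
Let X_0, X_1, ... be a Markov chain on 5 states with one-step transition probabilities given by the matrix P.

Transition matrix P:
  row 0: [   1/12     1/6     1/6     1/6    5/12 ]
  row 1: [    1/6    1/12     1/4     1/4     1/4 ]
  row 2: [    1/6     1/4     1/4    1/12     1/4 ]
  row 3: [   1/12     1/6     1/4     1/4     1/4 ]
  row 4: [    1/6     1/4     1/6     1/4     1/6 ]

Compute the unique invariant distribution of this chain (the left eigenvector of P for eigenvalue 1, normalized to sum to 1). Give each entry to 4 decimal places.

Balance equations π_j = Σ_i π_i·P[i][j]:
  π_0 = 1/12·π_0 + 1/6·π_1 + 1/6·π_2 + 1/12·π_3 + 1/6·π_4
  π_1 = 1/6·π_0 + 1/12·π_1 + 1/4·π_2 + 1/6·π_3 + 1/4·π_4
  π_2 = 1/6·π_0 + 1/4·π_1 + 1/4·π_2 + 1/4·π_3 + 1/6·π_4
  π_3 = 1/6·π_0 + 1/4·π_1 + 1/12·π_2 + 1/4·π_3 + 1/4·π_4
  normalize: π_0 + π_1 + π_2 + π_3 + π_4 = 1
Solving the linear system gives exactly π = [186/1345, 511/2690, 117/538, 272/1345, 339/1345].

π = [0.1383, 0.1900, 0.2175, 0.2022, 0.2520]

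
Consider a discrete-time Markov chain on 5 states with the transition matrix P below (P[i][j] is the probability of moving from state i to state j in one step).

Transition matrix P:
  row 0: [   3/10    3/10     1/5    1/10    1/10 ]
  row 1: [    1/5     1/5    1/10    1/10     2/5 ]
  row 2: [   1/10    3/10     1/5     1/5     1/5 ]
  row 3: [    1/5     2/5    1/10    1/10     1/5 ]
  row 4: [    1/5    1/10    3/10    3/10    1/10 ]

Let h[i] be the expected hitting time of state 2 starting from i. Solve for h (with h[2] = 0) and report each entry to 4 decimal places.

First-step conditioning: h[2] = 0; for i ≠ 2, h[i] = 1 + Σ_k P[i][k]·h[k].
  h[0] = 1 + 3/10·h[0] + 3/10·h[1] + 1/10·h[3] + 1/10·h[4]
  h[1] = 1 + 1/5·h[0] + 1/5·h[1] + 1/10·h[3] + 2/5·h[4]
  h[3] = 1 + 1/5·h[0] + 2/5·h[1] + 1/10·h[3] + 1/5·h[4]
  h[4] = 1 + 1/5·h[0] + 1/10·h[1] + 3/10·h[3] + 1/10·h[4]
Solving the 4×4 linear system over states ≠ 2 gives exactly h = [5660/1019, 6030/1019, 0, 6210/1019, 5130/1019] (h[2] = 0 is the target).

h = [5.5545, 5.9176, 0.0000, 6.0942, 5.0343]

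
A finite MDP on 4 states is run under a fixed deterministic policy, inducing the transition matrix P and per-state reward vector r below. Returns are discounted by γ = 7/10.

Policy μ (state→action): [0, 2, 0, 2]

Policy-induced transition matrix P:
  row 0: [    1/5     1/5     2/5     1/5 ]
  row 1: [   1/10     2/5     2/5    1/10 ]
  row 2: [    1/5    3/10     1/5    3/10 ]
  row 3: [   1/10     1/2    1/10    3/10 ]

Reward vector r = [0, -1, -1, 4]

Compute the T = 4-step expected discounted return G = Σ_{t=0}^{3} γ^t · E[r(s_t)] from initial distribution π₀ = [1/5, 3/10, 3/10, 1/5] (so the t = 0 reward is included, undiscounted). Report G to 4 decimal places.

t=0: π = [0.2000, 0.3000, 0.3000, 0.2000], E[r] = 0.2000, γ^t·E[r] = 0.200000, running G = 0.200000
t=1: π = [0.1500, 0.3500, 0.2800, 0.2200], E[r] = 0.2500, γ^t·E[r] = 0.175000, running G = 0.375000
t=2: π = [0.1430, 0.3640, 0.2780, 0.2150], E[r] = 0.2180, γ^t·E[r] = 0.106820, running G = 0.481820
t=3: π = [0.1421, 0.3651, 0.2799, 0.2129], E[r] = 0.2066, γ^t·E[r] = 0.070864, running G = 0.552684

G = 0.5527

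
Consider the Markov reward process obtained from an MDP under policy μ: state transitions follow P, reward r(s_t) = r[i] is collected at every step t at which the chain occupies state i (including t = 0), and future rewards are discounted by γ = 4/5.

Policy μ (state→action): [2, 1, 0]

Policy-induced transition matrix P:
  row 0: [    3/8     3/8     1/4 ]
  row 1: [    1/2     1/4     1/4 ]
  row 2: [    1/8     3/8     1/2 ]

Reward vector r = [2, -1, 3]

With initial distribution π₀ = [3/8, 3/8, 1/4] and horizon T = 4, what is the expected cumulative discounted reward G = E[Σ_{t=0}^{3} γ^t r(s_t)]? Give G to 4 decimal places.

G = 3.7184

t=0: π = [0.3750, 0.3750, 0.2500], E[r] = 1.1250, γ^t·E[r] = 1.125000, running G = 1.125000
t=1: π = [0.3594, 0.3281, 0.3125], E[r] = 1.3281, γ^t·E[r] = 1.062500, running G = 2.187500
t=2: π = [0.3379, 0.3340, 0.3281], E[r] = 1.3262, γ^t·E[r] = 0.848750, running G = 3.036250
t=3: π = [0.3347, 0.3333, 0.3320], E[r] = 1.3323, γ^t·E[r] = 0.682125, running G = 3.718375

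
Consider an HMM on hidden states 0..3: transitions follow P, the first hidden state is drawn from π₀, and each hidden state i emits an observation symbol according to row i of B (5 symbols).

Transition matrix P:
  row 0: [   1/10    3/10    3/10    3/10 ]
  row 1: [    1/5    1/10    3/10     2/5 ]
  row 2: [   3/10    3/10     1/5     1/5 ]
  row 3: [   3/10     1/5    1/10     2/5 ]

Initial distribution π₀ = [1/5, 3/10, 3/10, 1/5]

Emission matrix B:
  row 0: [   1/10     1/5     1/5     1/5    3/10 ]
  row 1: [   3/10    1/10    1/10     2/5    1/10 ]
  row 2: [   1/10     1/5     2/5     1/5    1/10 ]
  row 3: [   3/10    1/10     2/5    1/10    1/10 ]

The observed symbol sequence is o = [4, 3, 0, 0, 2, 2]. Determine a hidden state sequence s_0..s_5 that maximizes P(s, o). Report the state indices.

t=0: δ = [6.000e-02, 3.000e-02, 3.000e-02, 2.000e-02]  (obs o_0=4)
t=1: δ = [1.800e-03, 7.200e-03, 3.600e-03, 1.800e-03]  ψ = [2, 0, 0, 0]  (obs o_1=3)
t=2: δ = [1.440e-04, 3.240e-04, 2.160e-04, 8.640e-04]  ψ = [1, 2, 1, 1]  (obs o_2=0)
t=3: δ = [2.592e-05, 5.184e-05, 9.720e-06, 1.037e-04]  ψ = [3, 3, 1, 3]  (obs o_3=0)
t=4: δ = [6.221e-06, 2.074e-06, 6.221e-06, 1.659e-05]  ψ = [3, 3, 1, 3]  (obs o_4=2)
t=5: δ = [9.953e-07, 3.318e-07, 7.465e-07, 2.654e-06]  ψ = [3, 3, 0, 3]  (obs o_5=2)
backtrack: best end state = 3; path = [0, 1, 3, 3, 3, 3]

path = [0, 1, 3, 3, 3, 3]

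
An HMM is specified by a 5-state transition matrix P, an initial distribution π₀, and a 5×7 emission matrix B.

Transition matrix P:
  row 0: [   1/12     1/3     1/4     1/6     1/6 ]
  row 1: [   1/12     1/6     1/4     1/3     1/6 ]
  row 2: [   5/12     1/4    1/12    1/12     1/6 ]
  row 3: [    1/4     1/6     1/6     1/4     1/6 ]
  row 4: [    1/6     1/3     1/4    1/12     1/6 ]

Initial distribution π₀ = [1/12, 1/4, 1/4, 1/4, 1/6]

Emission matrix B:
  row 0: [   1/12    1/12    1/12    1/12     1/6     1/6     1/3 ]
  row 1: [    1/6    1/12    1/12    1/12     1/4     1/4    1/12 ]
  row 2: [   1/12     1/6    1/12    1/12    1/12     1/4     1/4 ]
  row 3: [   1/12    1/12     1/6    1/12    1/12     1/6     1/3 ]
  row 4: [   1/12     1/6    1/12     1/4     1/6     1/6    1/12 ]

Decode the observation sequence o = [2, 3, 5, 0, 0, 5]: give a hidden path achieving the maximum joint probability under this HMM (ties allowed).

path = [3, 4, 2, 0, 1, 2]

t=0: δ = [6.944e-03, 2.083e-02, 2.083e-02, 4.167e-02, 1.389e-02]  (obs o_0=2)
t=1: δ = [8.681e-04, 5.787e-04, 5.787e-04, 8.681e-04, 1.736e-03]  ψ = [3, 3, 3, 3, 3]  (obs o_1=3)
t=2: δ = [4.823e-05, 1.447e-04, 1.085e-04, 3.617e-05, 4.823e-05]  ψ = [4, 4, 4, 3, 4]  (obs o_2=5)
t=3: δ = [3.768e-06, 4.521e-06, 3.014e-06, 4.019e-06, 2.009e-06]  ψ = [2, 2, 1, 1, 1]  (obs o_3=0)
t=4: δ = [1.047e-07, 2.093e-07, 9.419e-08, 1.256e-07, 6.279e-08]  ψ = [2, 0, 1, 1, 1]  (obs o_4=0)
t=5: δ = [6.541e-09, 8.721e-09, 1.308e-08, 1.163e-08, 5.814e-09]  ψ = [2, 0, 1, 1, 1]  (obs o_5=5)
backtrack: best end state = 2; path = [3, 4, 2, 0, 1, 2]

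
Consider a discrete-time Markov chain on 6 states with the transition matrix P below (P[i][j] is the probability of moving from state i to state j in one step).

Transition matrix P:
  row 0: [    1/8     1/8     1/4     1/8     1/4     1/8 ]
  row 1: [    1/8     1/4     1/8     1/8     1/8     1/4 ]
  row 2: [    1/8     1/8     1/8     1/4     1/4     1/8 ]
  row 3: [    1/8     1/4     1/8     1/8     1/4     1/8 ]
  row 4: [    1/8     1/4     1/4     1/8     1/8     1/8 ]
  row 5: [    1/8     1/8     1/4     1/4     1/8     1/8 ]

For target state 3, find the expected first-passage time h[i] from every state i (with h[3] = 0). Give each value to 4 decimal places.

First-step conditioning: h[3] = 0; for i ≠ 3, h[i] = 1 + Σ_k P[i][k]·h[k].
  h[0] = 1 + 1/8·h[0] + 1/8·h[1] + 1/4·h[2] + 1/4·h[4] + 1/8·h[5]
  h[1] = 1 + 1/8·h[0] + 1/4·h[1] + 1/8·h[2] + 1/8·h[4] + 1/4·h[5]
  h[2] = 1 + 1/8·h[0] + 1/8·h[1] + 1/8·h[2] + 1/4·h[4] + 1/8·h[5]
  h[4] = 1 + 1/8·h[0] + 1/4·h[1] + 1/4·h[2] + 1/8·h[4] + 1/8·h[5]
  h[5] = 1 + 1/8·h[0] + 1/8·h[1] + 1/4·h[2] + 1/8·h[4] + 1/8·h[5]
Solving the 5×5 linear system over states ≠ 3 gives exactly h = [12312/2077, 12288/2077, 10944/2077, 0, 36928/6231, 32320/6231] (h[3] = 0 is the target).

h = [5.9278, 5.9162, 5.2691, 0.0000, 5.9265, 5.1870]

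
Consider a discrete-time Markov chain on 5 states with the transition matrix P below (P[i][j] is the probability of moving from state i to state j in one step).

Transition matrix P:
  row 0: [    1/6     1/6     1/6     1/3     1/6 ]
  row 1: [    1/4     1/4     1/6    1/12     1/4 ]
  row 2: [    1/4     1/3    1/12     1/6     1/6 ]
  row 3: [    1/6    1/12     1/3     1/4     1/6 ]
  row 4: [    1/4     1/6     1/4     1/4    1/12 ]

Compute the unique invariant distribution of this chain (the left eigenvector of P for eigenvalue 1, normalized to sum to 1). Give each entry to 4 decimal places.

Balance equations π_j = Σ_i π_i·P[i][j]:
  π_0 = 1/6·π_0 + 1/4·π_1 + 1/4·π_2 + 1/6·π_3 + 1/4·π_4
  π_1 = 1/6·π_0 + 1/4·π_1 + 1/3·π_2 + 1/12·π_3 + 1/6·π_4
  π_2 = 1/6·π_0 + 1/6·π_1 + 1/12·π_2 + 1/3·π_3 + 1/4·π_4
  π_3 = 1/3·π_0 + 1/12·π_1 + 1/6·π_2 + 1/4·π_3 + 1/4·π_4
  normalize: π_0 + π_1 + π_2 + π_3 + π_4 = 1
Solving the linear system gives exactly π = [1737/8117, 4832/24351, 4880/24351, 1770/8117, 4118/24351].

π = [0.2140, 0.1984, 0.2004, 0.2181, 0.1691]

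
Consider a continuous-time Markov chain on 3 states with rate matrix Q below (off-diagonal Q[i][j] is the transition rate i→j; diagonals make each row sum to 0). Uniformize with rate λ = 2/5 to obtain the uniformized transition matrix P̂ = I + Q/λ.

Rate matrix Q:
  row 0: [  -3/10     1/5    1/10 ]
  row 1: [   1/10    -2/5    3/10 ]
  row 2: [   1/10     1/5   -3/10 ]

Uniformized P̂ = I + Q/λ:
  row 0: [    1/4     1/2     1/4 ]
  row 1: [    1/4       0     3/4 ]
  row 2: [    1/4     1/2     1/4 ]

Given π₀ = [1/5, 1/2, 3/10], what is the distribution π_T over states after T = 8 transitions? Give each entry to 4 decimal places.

π = [0.2500, 0.3340, 0.4160]

t=0: π = [0.2000, 0.5000, 0.3000]
t=1: π = [0.2500, 0.2500, 0.5000]
t=2: π = [0.2500, 0.3750, 0.3750]
t=3: π = [0.2500, 0.3125, 0.4375]
t=4: π = [0.2500, 0.3438, 0.4063]
t=5: π = [0.2500, 0.3281, 0.4219]
t=6: π = [0.2500, 0.3359, 0.4141]
t=7: π = [0.2500, 0.3320, 0.4180]
t=8: π = [0.2500, 0.3340, 0.4160]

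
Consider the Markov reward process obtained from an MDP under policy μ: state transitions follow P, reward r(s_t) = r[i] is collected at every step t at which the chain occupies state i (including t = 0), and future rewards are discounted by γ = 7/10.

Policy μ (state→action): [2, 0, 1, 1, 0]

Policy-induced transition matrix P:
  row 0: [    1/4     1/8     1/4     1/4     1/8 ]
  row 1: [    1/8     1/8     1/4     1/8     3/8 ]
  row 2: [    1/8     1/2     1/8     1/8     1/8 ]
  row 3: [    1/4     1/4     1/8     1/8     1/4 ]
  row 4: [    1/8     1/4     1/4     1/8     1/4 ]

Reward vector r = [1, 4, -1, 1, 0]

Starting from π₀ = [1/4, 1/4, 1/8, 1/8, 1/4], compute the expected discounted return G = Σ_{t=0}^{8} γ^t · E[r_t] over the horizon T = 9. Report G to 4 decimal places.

t=0: π = [0.2500, 0.2500, 0.1250, 0.1250, 0.2500], E[r] = 1.2500, γ^t·E[r] = 1.250000, running G = 1.250000
t=1: π = [0.1719, 0.2188, 0.2188, 0.1563, 0.2344], E[r] = 0.9844, γ^t·E[r] = 0.689063, running G = 1.939063
t=2: π = [0.1660, 0.2559, 0.2031, 0.1465, 0.2285], E[r] = 1.1328, γ^t·E[r] = 0.555078, running G = 2.494141
t=3: π = [0.1641, 0.2480, 0.2063, 0.1458, 0.2358], E[r] = 1.0957, γ^t·E[r] = 0.375826, running G = 2.869967
t=4: π = [0.1637, 0.2501, 0.2060, 0.1455, 0.2347], E[r] = 1.1035, γ^t·E[r] = 0.264947, running G = 3.134914
t=5: π = [0.1637, 0.2498, 0.2061, 0.1455, 0.2350], E[r] = 1.1022, γ^t·E[r] = 0.185240, running G = 3.320153
t=6: π = [0.1636, 0.2498, 0.2061, 0.1455, 0.2350], E[r] = 1.1024, γ^t·E[r] = 0.129695, running G = 3.449848
t=7: π = [0.1636, 0.2498, 0.2061, 0.1455, 0.2350], E[r] = 1.1024, γ^t·E[r] = 0.090783, running G = 3.540631
t=8: π = [0.1636, 0.2498, 0.2061, 0.1455, 0.2350], E[r] = 1.1024, γ^t·E[r] = 0.063549, running G = 3.604180

G = 3.6042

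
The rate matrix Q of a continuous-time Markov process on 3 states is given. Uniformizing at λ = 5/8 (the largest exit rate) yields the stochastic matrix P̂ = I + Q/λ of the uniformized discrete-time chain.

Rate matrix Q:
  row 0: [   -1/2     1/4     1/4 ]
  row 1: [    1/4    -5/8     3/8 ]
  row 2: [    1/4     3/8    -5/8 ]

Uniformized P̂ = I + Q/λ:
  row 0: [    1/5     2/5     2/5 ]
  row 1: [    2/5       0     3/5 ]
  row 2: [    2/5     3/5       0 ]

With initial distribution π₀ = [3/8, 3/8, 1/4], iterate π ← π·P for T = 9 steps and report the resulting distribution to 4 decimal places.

t=0: π = [0.3750, 0.3750, 0.2500]
t=1: π = [0.3250, 0.3000, 0.3750]
t=2: π = [0.3350, 0.3550, 0.3100]
t=3: π = [0.3330, 0.3200, 0.3470]
t=4: π = [0.3334, 0.3414, 0.3252]
t=5: π = [0.3333, 0.3285, 0.3382]
t=6: π = [0.3333, 0.3362, 0.3304]
t=7: π = [0.3333, 0.3316, 0.3351]
t=8: π = [0.3333, 0.3344, 0.3323]
t=9: π = [0.3333, 0.3327, 0.3340]

π = [0.3333, 0.3327, 0.3340]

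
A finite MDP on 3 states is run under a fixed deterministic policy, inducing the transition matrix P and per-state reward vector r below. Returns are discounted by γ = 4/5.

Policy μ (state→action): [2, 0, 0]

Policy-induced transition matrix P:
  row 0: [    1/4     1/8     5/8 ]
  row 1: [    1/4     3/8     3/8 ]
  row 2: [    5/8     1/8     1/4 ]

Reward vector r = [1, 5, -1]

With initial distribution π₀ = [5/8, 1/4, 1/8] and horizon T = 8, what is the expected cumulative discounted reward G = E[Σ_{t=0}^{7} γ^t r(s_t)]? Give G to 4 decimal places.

t=0: π = [0.6250, 0.2500, 0.1250], E[r] = 1.7500, γ^t·E[r] = 1.750000, running G = 1.750000
t=1: π = [0.2969, 0.1875, 0.5156], E[r] = 0.7188, γ^t·E[r] = 0.575000, running G = 2.325000
t=2: π = [0.4434, 0.1719, 0.3848], E[r] = 0.9180, γ^t·E[r] = 0.587500, running G = 2.912500
t=3: π = [0.3943, 0.1680, 0.4377], E[r] = 0.7964, γ^t·E[r] = 0.407750, running G = 3.320250
t=4: π = [0.4142, 0.1670, 0.4189], E[r] = 0.8303, γ^t·E[r] = 0.340075, running G = 3.660325
t=5: π = [0.4071, 0.1667, 0.4262], E[r] = 0.8146, γ^t·E[r] = 0.266938, running G = 3.927263
t=6: π = [0.4098, 0.1667, 0.4235], E[r] = 0.8198, γ^t·E[r] = 0.214895, running G = 4.142157
t=7: π = [0.4088, 0.1667, 0.4245], E[r] = 0.8177, γ^t·E[r] = 0.171474, running G = 4.313631

G = 4.3136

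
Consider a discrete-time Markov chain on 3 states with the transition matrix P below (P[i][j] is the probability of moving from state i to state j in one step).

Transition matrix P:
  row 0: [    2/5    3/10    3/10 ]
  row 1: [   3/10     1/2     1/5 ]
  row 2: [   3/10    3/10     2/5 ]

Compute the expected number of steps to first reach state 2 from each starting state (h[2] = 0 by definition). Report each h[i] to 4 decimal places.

First-step conditioning: h[2] = 0; for i ≠ 2, h[i] = 1 + Σ_k P[i][k]·h[k].
  h[0] = 1 + 2/5·h[0] + 3/10·h[1]
  h[1] = 1 + 3/10·h[0] + 1/2·h[1]
Solving the 2×2 linear system over states ≠ 2 gives exactly h = [80/21, 30/7, 0] (h[2] = 0 is the target).

h = [3.8095, 4.2857, 0.0000]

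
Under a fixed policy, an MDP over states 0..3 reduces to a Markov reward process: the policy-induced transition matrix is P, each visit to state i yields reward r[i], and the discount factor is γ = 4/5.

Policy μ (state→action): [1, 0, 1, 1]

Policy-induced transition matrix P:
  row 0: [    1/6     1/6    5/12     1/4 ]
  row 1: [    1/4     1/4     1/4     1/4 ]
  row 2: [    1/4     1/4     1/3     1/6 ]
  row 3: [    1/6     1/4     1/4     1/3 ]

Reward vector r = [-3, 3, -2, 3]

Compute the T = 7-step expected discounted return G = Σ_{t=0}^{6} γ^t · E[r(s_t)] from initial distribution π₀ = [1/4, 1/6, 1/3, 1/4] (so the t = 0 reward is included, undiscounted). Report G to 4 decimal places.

t=0: π = [0.2500, 0.1667, 0.3333, 0.2500], E[r] = -0.1667, γ^t·E[r] = -0.166667, running G = -0.166667
t=1: π = [0.2083, 0.2292, 0.3194, 0.2431], E[r] = 0.1528, γ^t·E[r] = 0.122222, running G = -0.044444
t=2: π = [0.2124, 0.2326, 0.3113, 0.2436], E[r] = 0.1690, γ^t·E[r] = 0.108148, running G = 0.063704
t=3: π = [0.2120, 0.2323, 0.3113, 0.2444], E[r] = 0.1713, γ^t·E[r] = 0.087704, running G = 0.151407
t=4: π = [0.2120, 0.2323, 0.3113, 0.2444], E[r] = 0.1718, γ^t·E[r] = 0.070364, running G = 0.221771
t=5: π = [0.2120, 0.2323, 0.3113, 0.2444], E[r] = 0.1719, γ^t·E[r] = 0.056313, running G = 0.278084
t=6: π = [0.2120, 0.2323, 0.3113, 0.2444], E[r] = 0.1719, γ^t·E[r] = 0.045053, running G = 0.323137

G = 0.3231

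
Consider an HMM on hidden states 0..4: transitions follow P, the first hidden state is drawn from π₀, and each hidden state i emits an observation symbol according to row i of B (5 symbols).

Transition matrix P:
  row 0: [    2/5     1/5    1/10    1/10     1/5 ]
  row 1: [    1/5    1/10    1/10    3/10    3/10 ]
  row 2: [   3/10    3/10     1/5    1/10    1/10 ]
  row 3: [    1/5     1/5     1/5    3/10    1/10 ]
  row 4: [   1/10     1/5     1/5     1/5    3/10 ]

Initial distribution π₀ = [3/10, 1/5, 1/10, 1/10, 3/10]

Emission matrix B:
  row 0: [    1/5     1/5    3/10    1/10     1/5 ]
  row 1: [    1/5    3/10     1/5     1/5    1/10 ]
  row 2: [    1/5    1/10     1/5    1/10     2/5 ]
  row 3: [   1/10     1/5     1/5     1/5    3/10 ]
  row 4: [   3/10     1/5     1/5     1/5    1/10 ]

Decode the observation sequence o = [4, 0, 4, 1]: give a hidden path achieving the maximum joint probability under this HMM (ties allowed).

path = [0, 0, 0, 0]

t=0: δ = [6.000e-02, 2.000e-02, 4.000e-02, 3.000e-02, 3.000e-02]  (obs o_0=4)
t=1: δ = [4.800e-03, 2.400e-03, 1.600e-03, 9.000e-04, 3.600e-03]  ψ = [0, 0, 2, 3, 0]  (obs o_1=0)
t=2: δ = [3.840e-04, 9.600e-05, 2.880e-04, 2.160e-04, 1.080e-04]  ψ = [0, 0, 4, 1, 4]  (obs o_2=4)
t=3: δ = [3.072e-05, 2.592e-05, 5.760e-06, 1.296e-05, 1.536e-05]  ψ = [0, 2, 2, 3, 0]  (obs o_3=1)
backtrack: best end state = 0; path = [0, 0, 0, 0]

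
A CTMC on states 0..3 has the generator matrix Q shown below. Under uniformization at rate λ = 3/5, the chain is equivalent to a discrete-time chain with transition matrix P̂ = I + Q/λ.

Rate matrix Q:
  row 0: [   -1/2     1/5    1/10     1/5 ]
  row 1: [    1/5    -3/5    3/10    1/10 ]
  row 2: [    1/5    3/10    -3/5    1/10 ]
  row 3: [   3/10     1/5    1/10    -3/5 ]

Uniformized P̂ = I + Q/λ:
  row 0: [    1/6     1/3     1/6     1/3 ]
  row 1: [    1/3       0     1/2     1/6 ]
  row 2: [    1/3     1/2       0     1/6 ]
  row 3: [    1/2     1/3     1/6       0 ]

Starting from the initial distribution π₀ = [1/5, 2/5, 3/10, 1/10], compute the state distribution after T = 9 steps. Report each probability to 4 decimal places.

π = [0.3125, 0.2777, 0.2223, 0.1875]

t=0: π = [0.2000, 0.4000, 0.3000, 0.1000]
t=1: π = [0.3167, 0.2500, 0.2500, 0.1833]
t=2: π = [0.3111, 0.2917, 0.2083, 0.1889]
t=3: π = [0.3130, 0.2708, 0.2292, 0.1870]
t=4: π = [0.3123, 0.2813, 0.2188, 0.1877]
t=5: π = [0.3126, 0.2760, 0.2240, 0.1874]
t=6: π = [0.3125, 0.2786, 0.2214, 0.1875]
t=7: π = [0.3125, 0.2773, 0.2227, 0.1875]
t=8: π = [0.3125, 0.2780, 0.2220, 0.1875]
t=9: π = [0.3125, 0.2777, 0.2223, 0.1875]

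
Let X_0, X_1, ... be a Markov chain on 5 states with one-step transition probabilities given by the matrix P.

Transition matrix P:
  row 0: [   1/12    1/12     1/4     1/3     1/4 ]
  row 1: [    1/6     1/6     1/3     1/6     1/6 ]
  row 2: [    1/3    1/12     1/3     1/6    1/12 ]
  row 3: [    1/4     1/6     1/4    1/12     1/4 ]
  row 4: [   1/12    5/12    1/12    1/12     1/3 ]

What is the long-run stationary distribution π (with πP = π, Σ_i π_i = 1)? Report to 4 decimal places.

Balance equations π_j = Σ_i π_i·P[i][j]:
  π_0 = 1/12·π_0 + 1/6·π_1 + 1/3·π_2 + 1/4·π_3 + 1/12·π_4
  π_1 = 1/12·π_0 + 1/6·π_1 + 1/12·π_2 + 1/6·π_3 + 5/12·π_4
  π_2 = 1/4·π_0 + 1/3·π_1 + 1/3·π_2 + 1/4·π_3 + 1/12·π_4
  π_3 = 1/3·π_0 + 1/6·π_1 + 1/6·π_2 + 1/12·π_3 + 1/12·π_4
  normalize: π_0 + π_1 + π_2 + π_3 + π_4 = 1
Solving the linear system gives exactly π = [1920/10153, 1854/10153, 2549/10153, 1693/10153, 2137/10153].

π = [0.1891, 0.1826, 0.2511, 0.1667, 0.2105]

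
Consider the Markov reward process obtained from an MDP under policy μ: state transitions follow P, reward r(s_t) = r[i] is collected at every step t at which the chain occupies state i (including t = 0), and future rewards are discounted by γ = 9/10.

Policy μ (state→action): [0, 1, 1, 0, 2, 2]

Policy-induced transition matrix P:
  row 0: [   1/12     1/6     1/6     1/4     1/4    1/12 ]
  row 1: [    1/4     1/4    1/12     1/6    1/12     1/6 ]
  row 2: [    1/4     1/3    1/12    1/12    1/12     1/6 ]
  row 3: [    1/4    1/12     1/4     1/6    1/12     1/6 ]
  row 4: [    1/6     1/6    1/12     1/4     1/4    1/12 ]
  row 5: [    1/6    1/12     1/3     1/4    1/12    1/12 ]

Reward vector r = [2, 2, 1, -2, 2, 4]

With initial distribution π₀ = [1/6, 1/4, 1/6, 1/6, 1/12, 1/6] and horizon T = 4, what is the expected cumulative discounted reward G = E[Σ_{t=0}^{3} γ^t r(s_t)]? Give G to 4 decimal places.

G = 4.7564

t=0: π = [0.1667, 0.2500, 0.1667, 0.1667, 0.0833, 0.1667], E[r] = 1.5000, γ^t·E[r] = 1.500000, running G = 1.500000
t=1: π = [0.2014, 0.1875, 0.1667, 0.1875, 0.1250, 0.1319], E[r] = 1.3472, γ^t·E[r] = 1.212500, running G = 2.712500
t=2: π = [0.1950, 0.1834, 0.1644, 0.1910, 0.1377, 0.1285], E[r] = 1.3287, γ^t·E[r] = 1.076250, running G = 3.788750
t=3: π = [0.1953, 0.1827, 0.1635, 0.1914, 0.1388, 0.1282], E[r] = 1.3273, γ^t·E[r] = 0.967605, running G = 4.756355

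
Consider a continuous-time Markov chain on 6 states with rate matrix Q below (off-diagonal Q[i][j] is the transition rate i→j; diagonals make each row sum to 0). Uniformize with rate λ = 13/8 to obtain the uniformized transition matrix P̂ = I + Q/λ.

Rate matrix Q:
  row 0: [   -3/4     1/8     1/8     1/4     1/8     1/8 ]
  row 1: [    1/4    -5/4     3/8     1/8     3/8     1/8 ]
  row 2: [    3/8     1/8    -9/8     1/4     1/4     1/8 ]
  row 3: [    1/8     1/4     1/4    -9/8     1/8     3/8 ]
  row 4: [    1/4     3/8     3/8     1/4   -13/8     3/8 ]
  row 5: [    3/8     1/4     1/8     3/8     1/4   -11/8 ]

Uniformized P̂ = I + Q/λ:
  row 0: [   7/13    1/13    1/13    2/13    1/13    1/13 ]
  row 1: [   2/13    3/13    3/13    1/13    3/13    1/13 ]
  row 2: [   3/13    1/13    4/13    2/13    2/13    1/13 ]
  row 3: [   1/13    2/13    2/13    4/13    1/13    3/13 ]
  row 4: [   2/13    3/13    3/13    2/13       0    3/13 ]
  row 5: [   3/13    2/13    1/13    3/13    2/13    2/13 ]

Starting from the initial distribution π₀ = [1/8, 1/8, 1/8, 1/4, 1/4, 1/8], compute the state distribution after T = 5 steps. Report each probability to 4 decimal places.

t=0: π = [0.1250, 0.1250, 0.1250, 0.2500, 0.2500, 0.1250]
t=1: π = [0.2019, 0.1635, 0.1827, 0.1923, 0.0962, 0.1635]
t=2: π = [0.2433, 0.1442, 0.1738, 0.1834, 0.1213, 0.1339]
t=3: π = [0.2570, 0.1422, 0.1720, 0.1813, 0.1135, 0.1341]
t=4: π = [0.2623, 0.1405, 0.1699, 0.1811, 0.1136, 0.1326]
t=5: π = [0.2641, 0.1401, 0.1692, 0.1811, 0.1131, 0.1325]

π = [0.2641, 0.1401, 0.1692, 0.1811, 0.1131, 0.1325]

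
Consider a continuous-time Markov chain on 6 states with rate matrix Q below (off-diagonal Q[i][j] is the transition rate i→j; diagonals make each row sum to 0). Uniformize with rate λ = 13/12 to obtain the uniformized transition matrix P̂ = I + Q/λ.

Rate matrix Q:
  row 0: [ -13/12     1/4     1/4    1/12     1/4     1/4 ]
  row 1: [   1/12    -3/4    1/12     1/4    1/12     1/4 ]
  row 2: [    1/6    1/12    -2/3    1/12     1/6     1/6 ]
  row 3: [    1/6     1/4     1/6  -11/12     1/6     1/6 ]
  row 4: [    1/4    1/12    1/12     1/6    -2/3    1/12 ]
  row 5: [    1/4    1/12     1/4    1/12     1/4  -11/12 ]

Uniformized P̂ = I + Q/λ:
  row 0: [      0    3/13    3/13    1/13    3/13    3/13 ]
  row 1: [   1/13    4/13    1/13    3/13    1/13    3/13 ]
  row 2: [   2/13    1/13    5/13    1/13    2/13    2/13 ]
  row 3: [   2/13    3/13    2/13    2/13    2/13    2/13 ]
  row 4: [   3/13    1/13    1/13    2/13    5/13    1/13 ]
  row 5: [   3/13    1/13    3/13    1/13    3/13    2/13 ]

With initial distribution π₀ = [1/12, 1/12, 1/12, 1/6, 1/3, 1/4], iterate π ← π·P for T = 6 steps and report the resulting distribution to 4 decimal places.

π = [0.1481, 0.1551, 0.1938, 0.1271, 0.2154, 0.1606]

t=0: π = [0.0833, 0.0833, 0.0833, 0.1667, 0.3333, 0.2500]
t=1: π = [0.1795, 0.1346, 0.1667, 0.1282, 0.2500, 0.1410]
t=2: π = [0.1460, 0.1553, 0.1874, 0.1267, 0.2258, 0.1588]
t=3: π = [0.1490, 0.1547, 0.1912, 0.1279, 0.2175, 0.1596]
t=4: π = [0.1480, 0.1552, 0.1931, 0.1273, 0.2159, 0.1605]
t=5: π = [0.1481, 0.1551, 0.1936, 0.1272, 0.2155, 0.1606]
t=6: π = [0.1481, 0.1551, 0.1938, 0.1271, 0.2154, 0.1606]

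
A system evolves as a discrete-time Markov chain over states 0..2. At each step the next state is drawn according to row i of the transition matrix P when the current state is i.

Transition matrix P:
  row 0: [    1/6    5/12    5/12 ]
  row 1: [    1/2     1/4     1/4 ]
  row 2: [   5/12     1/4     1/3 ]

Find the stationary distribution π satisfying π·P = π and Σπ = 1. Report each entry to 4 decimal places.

π = [0.3539, 0.3090, 0.3371]

Balance equations π_j = Σ_i π_i·P[i][j]:
  π_0 = 1/6·π_0 + 1/2·π_1 + 5/12·π_2
  π_1 = 5/12·π_0 + 1/4·π_1 + 1/4·π_2
  normalize: π_0 + π_1 + π_2 = 1
Solving the linear system gives exactly π = [63/178, 55/178, 30/89].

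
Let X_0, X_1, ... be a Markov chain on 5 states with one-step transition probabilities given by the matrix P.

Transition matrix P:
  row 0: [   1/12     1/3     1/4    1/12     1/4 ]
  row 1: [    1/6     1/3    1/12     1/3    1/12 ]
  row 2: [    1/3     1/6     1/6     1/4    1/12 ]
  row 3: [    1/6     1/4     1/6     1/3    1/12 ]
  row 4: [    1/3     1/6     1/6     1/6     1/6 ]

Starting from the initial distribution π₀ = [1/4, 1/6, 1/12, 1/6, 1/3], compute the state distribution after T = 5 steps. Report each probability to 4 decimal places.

π = [0.1982, 0.2645, 0.1612, 0.2491, 0.1270]

t=0: π = [0.2500, 0.1667, 0.0833, 0.1667, 0.3333]
t=1: π = [0.2153, 0.2500, 0.1736, 0.2083, 0.1528]
t=2: π = [0.2031, 0.2616, 0.1638, 0.2396, 0.1319]
t=3: π = [0.1990, 0.2641, 0.1618, 0.2469, 0.1282]
t=4: π = [0.1984, 0.2644, 0.1612, 0.2487, 0.1272]
t=5: π = [0.1982, 0.2645, 0.1612, 0.2491, 0.1270]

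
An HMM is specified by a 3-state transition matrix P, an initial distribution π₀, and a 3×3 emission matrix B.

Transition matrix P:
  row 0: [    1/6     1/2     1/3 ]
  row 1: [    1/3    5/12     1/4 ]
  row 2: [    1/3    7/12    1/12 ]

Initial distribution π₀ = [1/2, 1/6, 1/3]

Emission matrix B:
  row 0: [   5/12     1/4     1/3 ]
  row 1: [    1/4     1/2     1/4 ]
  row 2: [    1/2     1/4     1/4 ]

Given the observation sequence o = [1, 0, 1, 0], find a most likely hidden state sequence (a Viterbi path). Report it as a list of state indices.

t=0: δ = [1.250e-01, 8.333e-02, 8.333e-02]  (obs o_0=1)
t=1: δ = [1.157e-02, 1.562e-02, 2.083e-02]  ψ = [1, 0, 0]  (obs o_1=0)
t=2: δ = [1.736e-03, 6.076e-03, 9.766e-04]  ψ = [2, 2, 1]  (obs o_2=1)
t=3: δ = [8.439e-04, 6.330e-04, 7.595e-04]  ψ = [1, 1, 1]  (obs o_3=0)
backtrack: best end state = 0; path = [0, 2, 1, 0]

path = [0, 2, 1, 0]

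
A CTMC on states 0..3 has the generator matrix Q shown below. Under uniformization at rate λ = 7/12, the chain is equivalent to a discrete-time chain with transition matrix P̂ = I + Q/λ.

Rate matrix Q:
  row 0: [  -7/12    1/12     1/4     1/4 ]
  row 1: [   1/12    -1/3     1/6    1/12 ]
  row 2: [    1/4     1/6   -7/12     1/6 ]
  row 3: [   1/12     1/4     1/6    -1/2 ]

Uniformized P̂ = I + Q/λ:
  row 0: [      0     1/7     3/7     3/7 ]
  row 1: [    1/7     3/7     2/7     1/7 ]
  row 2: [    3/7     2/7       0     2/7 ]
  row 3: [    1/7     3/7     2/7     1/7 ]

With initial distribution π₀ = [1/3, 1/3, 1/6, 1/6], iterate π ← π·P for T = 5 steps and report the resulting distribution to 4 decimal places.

π = [0.1843, 0.3403, 0.2443, 0.2311]

t=0: π = [0.3333, 0.3333, 0.1667, 0.1667]
t=1: π = [0.1429, 0.3095, 0.2857, 0.2619]
t=2: π = [0.2041, 0.3469, 0.2245, 0.2245]
t=3: π = [0.1778, 0.3382, 0.2507, 0.2332]
t=4: π = [0.1891, 0.3419, 0.2395, 0.2295]
t=5: π = [0.1843, 0.3403, 0.2443, 0.2311]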